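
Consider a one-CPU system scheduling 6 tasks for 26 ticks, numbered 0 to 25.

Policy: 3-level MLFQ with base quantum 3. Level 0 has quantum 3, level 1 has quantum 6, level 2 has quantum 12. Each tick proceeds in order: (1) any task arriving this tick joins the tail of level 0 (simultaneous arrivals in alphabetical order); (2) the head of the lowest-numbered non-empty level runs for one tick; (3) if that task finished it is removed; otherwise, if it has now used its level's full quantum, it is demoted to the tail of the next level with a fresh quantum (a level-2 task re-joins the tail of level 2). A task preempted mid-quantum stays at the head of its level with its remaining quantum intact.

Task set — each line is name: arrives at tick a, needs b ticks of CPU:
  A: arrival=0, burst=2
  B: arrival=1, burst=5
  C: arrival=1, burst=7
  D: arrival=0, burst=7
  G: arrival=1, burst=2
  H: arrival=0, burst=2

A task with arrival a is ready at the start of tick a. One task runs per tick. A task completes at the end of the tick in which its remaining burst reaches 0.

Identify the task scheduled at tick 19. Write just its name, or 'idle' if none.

running at tick 19 = B

t=0: L0/L1/L2 = ADH/-/- → run A
t=1: L0/L1/L2 = ADHBCG/-/- → run A
t=2: L0/L1/L2 = DHBCG/-/- → run D
t=3: L0/L1/L2 = DHBCG/-/- → run D
t=4: L0/L1/L2 = DHBCG/-/- → run D
t=5: L0/L1/L2 = HBCG/D/- → run H
t=6: L0/L1/L2 = HBCG/D/- → run H
t=7: L0/L1/L2 = BCG/D/- → run B
t=8: L0/L1/L2 = BCG/D/- → run B
t=9: L0/L1/L2 = BCG/D/- → run B
t=10: L0/L1/L2 = CG/DB/- → run C
t=11: L0/L1/L2 = CG/DB/- → run C
t=12: L0/L1/L2 = CG/DB/- → run C
t=13: L0/L1/L2 = G/DBC/- → run G
t=14: L0/L1/L2 = G/DBC/- → run G
t=15: L0/L1/L2 = -/DBC/- → run D
t=16: L0/L1/L2 = -/DBC/- → run D
t=17: L0/L1/L2 = -/DBC/- → run D
t=18: L0/L1/L2 = -/DBC/- → run D
t=19: L0/L1/L2 = -/BC/- → run B
t=20: L0/L1/L2 = -/BC/- → run B
t=21: L0/L1/L2 = -/C/- → run C
t=22: L0/L1/L2 = -/C/- → run C
t=23: L0/L1/L2 = -/C/- → run C
t=24: L0/L1/L2 = -/C/- → run C
t=25: (idle)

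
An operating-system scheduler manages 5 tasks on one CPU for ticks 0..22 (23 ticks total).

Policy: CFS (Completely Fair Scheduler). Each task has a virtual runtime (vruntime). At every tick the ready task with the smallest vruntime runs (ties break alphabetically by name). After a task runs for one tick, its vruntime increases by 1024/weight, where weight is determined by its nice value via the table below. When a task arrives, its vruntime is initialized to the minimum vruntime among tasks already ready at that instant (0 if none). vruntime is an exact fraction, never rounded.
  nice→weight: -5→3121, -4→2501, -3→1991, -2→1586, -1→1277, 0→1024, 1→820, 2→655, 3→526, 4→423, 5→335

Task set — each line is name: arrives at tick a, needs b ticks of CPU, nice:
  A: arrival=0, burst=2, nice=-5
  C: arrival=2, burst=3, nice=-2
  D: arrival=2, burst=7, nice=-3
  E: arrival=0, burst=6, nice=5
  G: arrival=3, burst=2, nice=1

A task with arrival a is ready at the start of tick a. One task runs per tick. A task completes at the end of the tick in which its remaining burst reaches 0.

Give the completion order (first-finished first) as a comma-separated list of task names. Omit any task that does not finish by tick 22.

t=0: vr[A=0 E=0] → run A
t=1: vr[A=1024/3121 E=0] → run E
t=2: vr[A=1024/3121 C=1024/3121 D=1024/3121 E=1024/335] → run A
t=3: vr[C=1024/3121 D=1024/3121 E=1024/335 G=1024/3121] → run C
t=4: vr[C=2409984/2474953 D=1024/3121 E=1024/335 G=1024/3121] → run D
t=5: vr[C=2409984/2474953 D=5234688/6213911 E=1024/335 G=1024/3121] → run G
t=6: vr[C=2409984/2474953 D=5234688/6213911 E=1024/335 G=1008896/639805] → run D
t=7: vr[C=2409984/2474953 D=8430592/6213911 E=1024/335 G=1008896/639805] → run C
t=8: vr[C=4007936/2474953 D=8430592/6213911 E=1024/335 G=1008896/639805] → run D
t=9: vr[C=4007936/2474953 D=11626496/6213911 E=1024/335 G=1008896/639805] → run G
t=10: vr[C=4007936/2474953 D=11626496/6213911 E=1024/335] → run C
t=11: vr[D=11626496/6213911 E=1024/335] → run D
t=12: vr[D=14822400/6213911 E=1024/335] → run D
t=13: vr[D=18018304/6213911 E=1024/335] → run D
t=14: vr[D=21214208/6213911 E=1024/335] → run E
t=15: vr[D=21214208/6213911 E=2048/335] → run D
t=16: vr[E=2048/335] → run E
t=17: vr[E=3072/335] → run E
t=18: vr[E=4096/335] → run E
t=19: vr[E=1024/67] → run E
t=20: (idle)
t=21: (idle)
t=22: (idle)

completion order = A, G, C, D, E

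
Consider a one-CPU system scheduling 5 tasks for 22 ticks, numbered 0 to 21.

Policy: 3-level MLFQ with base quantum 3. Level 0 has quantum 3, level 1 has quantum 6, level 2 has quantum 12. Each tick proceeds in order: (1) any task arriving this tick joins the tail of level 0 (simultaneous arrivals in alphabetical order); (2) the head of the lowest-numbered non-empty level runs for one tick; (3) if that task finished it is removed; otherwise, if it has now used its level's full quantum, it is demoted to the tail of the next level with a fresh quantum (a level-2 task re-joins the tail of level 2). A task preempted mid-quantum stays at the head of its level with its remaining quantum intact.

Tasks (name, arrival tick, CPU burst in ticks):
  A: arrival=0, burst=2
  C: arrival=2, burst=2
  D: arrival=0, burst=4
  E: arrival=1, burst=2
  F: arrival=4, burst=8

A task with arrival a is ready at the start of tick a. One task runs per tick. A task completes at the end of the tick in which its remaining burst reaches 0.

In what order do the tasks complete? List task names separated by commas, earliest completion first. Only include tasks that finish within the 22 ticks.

completion order = A, E, C, D, F

t=0: L0/L1/L2 = AD/-/- → run A
t=1: L0/L1/L2 = ADE/-/- → run A
t=2: L0/L1/L2 = DEC/-/- → run D
t=3: L0/L1/L2 = DEC/-/- → run D
t=4: L0/L1/L2 = DECF/-/- → run D
t=5: L0/L1/L2 = ECF/D/- → run E
t=6: L0/L1/L2 = ECF/D/- → run E
t=7: L0/L1/L2 = CF/D/- → run C
t=8: L0/L1/L2 = CF/D/- → run C
t=9: L0/L1/L2 = F/D/- → run F
t=10: L0/L1/L2 = F/D/- → run F
t=11: L0/L1/L2 = F/D/- → run F
t=12: L0/L1/L2 = -/DF/- → run D
t=13: L0/L1/L2 = -/F/- → run F
t=14: L0/L1/L2 = -/F/- → run F
t=15: L0/L1/L2 = -/F/- → run F
t=16: L0/L1/L2 = -/F/- → run F
t=17: L0/L1/L2 = -/F/- → run F
t=18: (idle)
t=19: (idle)
t=20: (idle)
t=21: (idle)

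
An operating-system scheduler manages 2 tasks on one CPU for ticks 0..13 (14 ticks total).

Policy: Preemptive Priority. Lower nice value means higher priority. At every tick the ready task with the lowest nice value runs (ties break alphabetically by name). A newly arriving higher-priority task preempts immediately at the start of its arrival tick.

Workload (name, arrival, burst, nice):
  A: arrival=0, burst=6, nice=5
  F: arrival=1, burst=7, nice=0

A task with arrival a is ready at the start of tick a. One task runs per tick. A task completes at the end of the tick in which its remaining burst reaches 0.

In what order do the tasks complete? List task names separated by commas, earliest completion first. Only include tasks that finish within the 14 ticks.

t=0: ready={A} → run A
t=1: ready={A,F} → run F
t=2: ready={A,F} → run F
t=3: ready={A,F} → run F
t=4: ready={A,F} → run F
t=5: ready={A,F} → run F
t=6: ready={A,F} → run F
t=7: ready={A,F} → run F
t=8: ready={A} → run A
t=9: ready={A} → run A
t=10: ready={A} → run A
t=11: ready={A} → run A
t=12: ready={A} → run A
t=13: (idle)

completion order = F, A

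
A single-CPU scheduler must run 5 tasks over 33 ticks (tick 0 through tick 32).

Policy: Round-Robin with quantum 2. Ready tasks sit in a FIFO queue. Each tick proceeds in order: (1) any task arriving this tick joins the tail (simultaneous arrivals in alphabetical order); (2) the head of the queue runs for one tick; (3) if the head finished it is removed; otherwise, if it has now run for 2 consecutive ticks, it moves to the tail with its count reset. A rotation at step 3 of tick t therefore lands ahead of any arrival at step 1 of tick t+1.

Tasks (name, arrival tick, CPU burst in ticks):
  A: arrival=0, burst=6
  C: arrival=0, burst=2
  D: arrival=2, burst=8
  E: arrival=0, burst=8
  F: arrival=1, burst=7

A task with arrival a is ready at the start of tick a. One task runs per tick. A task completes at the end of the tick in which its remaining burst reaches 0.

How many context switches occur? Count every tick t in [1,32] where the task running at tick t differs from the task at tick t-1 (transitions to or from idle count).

t=0: queue=[A,C,E] q_used=0 → run A
t=1: queue=[A,C,E,F] q_used=1 → run A
t=2: queue=[C,E,F,A,D] q_used=0 → run C
t=3: queue=[C,E,F,A,D] q_used=1 → run C
t=4: queue=[E,F,A,D] q_used=0 → run E
t=5: queue=[E,F,A,D] q_used=1 → run E
t=6: queue=[F,A,D,E] q_used=0 → run F
t=7: queue=[F,A,D,E] q_used=1 → run F
t=8: queue=[A,D,E,F] q_used=0 → run A
t=9: queue=[A,D,E,F] q_used=1 → run A
t=10: queue=[D,E,F,A] q_used=0 → run D
t=11: queue=[D,E,F,A] q_used=1 → run D
t=12: queue=[E,F,A,D] q_used=0 → run E
t=13: queue=[E,F,A,D] q_used=1 → run E
t=14: queue=[F,A,D,E] q_used=0 → run F
t=15: queue=[F,A,D,E] q_used=1 → run F
t=16: queue=[A,D,E,F] q_used=0 → run A
t=17: queue=[A,D,E,F] q_used=1 → run A
t=18: queue=[D,E,F] q_used=0 → run D
t=19: queue=[D,E,F] q_used=1 → run D
t=20: queue=[E,F,D] q_used=0 → run E
t=21: queue=[E,F,D] q_used=1 → run E
t=22: queue=[F,D,E] q_used=0 → run F
t=23: queue=[F,D,E] q_used=1 → run F
t=24: queue=[D,E,F] q_used=0 → run D
t=25: queue=[D,E,F] q_used=1 → run D
t=26: queue=[E,F,D] q_used=0 → run E
t=27: queue=[E,F,D] q_used=1 → run E
t=28: queue=[F,D] q_used=0 → run F
t=29: queue=[D] q_used=0 → run D
t=30: queue=[D] q_used=1 → run D
t=31: (idle)
t=32: (idle)

context switches = 16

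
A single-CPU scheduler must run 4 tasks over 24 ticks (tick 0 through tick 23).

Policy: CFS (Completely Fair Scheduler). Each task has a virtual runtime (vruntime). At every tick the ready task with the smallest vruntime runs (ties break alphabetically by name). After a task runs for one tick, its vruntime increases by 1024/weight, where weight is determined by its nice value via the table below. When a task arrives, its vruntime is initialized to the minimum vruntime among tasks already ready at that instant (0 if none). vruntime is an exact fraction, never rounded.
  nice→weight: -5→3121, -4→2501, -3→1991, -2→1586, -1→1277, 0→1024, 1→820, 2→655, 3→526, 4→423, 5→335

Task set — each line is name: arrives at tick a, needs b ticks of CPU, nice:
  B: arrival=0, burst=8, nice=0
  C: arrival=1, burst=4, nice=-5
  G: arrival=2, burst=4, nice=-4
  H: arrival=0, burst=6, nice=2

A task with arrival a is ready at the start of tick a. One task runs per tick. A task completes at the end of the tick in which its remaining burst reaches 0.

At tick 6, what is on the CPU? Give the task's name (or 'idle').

t=0: vr[B=0 H=0] → run B
t=1: vr[B=1 C=0 H=0] → run C
t=2: vr[B=1 C=1024/3121 G=0 H=0] → run G
t=3: vr[B=1 C=1024/3121 G=1024/2501 H=0] → run H
t=4: vr[B=1 C=1024/3121 G=1024/2501 H=1024/655] → run C
t=5: vr[B=1 C=2048/3121 G=1024/2501 H=1024/655] → run G
t=6: vr[B=1 C=2048/3121 G=2048/2501 H=1024/655] → run C
t=7: vr[B=1 C=3072/3121 G=2048/2501 H=1024/655] → run G
t=8: vr[B=1 C=3072/3121 G=3072/2501 H=1024/655] → run C
t=9: vr[B=1 G=3072/2501 H=1024/655] → run B
t=10: vr[B=2 G=3072/2501 H=1024/655] → run G
t=11: vr[B=2 H=1024/655] → run H
t=12: vr[B=2 H=2048/655] → run B
t=13: vr[B=3 H=2048/655] → run B
t=14: vr[B=4 H=2048/655] → run H
t=15: vr[B=4 H=3072/655] → run B
t=16: vr[B=5 H=3072/655] → run H
t=17: vr[B=5 H=4096/655] → run B
t=18: vr[B=6 H=4096/655] → run B
t=19: vr[B=7 H=4096/655] → run H
t=20: vr[B=7 H=1024/131] → run B
t=21: vr[H=1024/131] → run H
t=22: (idle)
t=23: (idle)

running at tick 6 = C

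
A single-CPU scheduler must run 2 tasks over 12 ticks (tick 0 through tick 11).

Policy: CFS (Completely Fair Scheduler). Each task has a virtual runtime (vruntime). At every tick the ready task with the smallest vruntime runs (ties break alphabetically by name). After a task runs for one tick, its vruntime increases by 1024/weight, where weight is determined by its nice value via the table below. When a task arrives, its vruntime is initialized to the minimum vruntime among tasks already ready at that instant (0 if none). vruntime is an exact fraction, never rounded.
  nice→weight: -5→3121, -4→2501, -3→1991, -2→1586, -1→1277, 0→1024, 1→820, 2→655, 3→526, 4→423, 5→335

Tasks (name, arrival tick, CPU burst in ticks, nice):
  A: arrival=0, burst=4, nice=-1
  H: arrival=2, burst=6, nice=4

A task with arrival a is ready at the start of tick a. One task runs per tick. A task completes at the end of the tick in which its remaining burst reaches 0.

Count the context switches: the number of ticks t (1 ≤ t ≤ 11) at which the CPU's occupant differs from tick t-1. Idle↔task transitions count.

context switches = 4

t=0: vr[A=0] → run A
t=1: vr[A=1024/1277] → run A
t=2: vr[A=2048/1277 H=2048/1277] → run A
t=3: vr[A=3072/1277 H=2048/1277] → run H
t=4: vr[A=3072/1277 H=2173952/540171] → run A
t=5: vr[H=2173952/540171] → run H
t=6: vr[H=3481600/540171] → run H
t=7: vr[H=1596416/180057] → run H
t=8: vr[H=6096896/540171] → run H
t=9: vr[H=7404544/540171] → run H
t=10: (idle)
t=11: (idle)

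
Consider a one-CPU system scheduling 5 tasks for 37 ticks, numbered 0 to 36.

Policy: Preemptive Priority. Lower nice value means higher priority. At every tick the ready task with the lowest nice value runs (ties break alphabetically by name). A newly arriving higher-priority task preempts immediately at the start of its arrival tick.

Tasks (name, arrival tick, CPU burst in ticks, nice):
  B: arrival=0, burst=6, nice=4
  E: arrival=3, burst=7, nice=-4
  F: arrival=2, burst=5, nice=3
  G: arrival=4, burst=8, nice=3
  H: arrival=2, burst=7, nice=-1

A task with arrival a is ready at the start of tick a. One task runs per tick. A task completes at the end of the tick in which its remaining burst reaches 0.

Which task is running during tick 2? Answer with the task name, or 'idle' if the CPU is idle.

t=0: ready={B} → run B
t=1: ready={B} → run B
t=2: ready={B,F,H} → run H
t=3: ready={B,E,F,H} → run E
t=4: ready={B,E,F,G,H} → run E
t=5: ready={B,E,F,G,H} → run E
t=6: ready={B,E,F,G,H} → run E
t=7: ready={B,E,F,G,H} → run E
t=8: ready={B,E,F,G,H} → run E
t=9: ready={B,E,F,G,H} → run E
t=10: ready={B,F,G,H} → run H
t=11: ready={B,F,G,H} → run H
t=12: ready={B,F,G,H} → run H
t=13: ready={B,F,G,H} → run H
t=14: ready={B,F,G,H} → run H
t=15: ready={B,F,G,H} → run H
t=16: ready={B,F,G} → run F
t=17: ready={B,F,G} → run F
t=18: ready={B,F,G} → run F
t=19: ready={B,F,G} → run F
t=20: ready={B,F,G} → run F
t=21: ready={B,G} → run G
t=22: ready={B,G} → run G
t=23: ready={B,G} → run G
t=24: ready={B,G} → run G
t=25: ready={B,G} → run G
t=26: ready={B,G} → run G
t=27: ready={B,G} → run G
t=28: ready={B,G} → run G
t=29: ready={B} → run B
t=30: ready={B} → run B
t=31: ready={B} → run B
t=32: ready={B} → run B
t=33: (idle)
t=34: (idle)
t=35: (idle)
t=36: (idle)

running at tick 2 = H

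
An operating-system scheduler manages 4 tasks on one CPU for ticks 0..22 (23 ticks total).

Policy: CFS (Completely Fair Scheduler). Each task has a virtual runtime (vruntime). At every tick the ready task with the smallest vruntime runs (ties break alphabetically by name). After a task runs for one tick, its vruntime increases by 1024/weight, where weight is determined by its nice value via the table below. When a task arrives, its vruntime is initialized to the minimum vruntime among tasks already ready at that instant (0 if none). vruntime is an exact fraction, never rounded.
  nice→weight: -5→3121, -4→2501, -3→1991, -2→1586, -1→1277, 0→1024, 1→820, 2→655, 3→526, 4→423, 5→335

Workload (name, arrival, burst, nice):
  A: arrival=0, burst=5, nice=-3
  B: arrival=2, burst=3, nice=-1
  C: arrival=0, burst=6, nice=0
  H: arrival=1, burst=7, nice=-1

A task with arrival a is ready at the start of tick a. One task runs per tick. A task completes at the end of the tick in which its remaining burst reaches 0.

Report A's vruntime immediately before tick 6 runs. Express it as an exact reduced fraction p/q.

vruntime(A, start of tick 6) = 2048/1991

t=0: vr[A=0 C=0] → run A
t=1: vr[A=1024/1991 C=0 H=0] → run C
t=2: vr[A=1024/1991 B=0 C=1 H=0] → run B
t=3: vr[A=1024/1991 B=1024/1277 C=1 H=0] → run H
t=4: vr[A=1024/1991 B=1024/1277 C=1 H=1024/1277] → run A
t=5: vr[A=2048/1991 B=1024/1277 C=1 H=1024/1277] → run B
t=6: vr[A=2048/1991 B=2048/1277 C=1 H=1024/1277] → run H
t=7: vr[A=2048/1991 B=2048/1277 C=1 H=2048/1277] → run C
t=8: vr[A=2048/1991 B=2048/1277 C=2 H=2048/1277] → run A
t=9: vr[A=3072/1991 B=2048/1277 C=2 H=2048/1277] → run A
t=10: vr[A=4096/1991 B=2048/1277 C=2 H=2048/1277] → run B
t=11: vr[A=4096/1991 C=2 H=2048/1277] → run H
t=12: vr[A=4096/1991 C=2 H=3072/1277] → run C
t=13: vr[A=4096/1991 C=3 H=3072/1277] → run A
t=14: vr[C=3 H=3072/1277] → run H
t=15: vr[C=3 H=4096/1277] → run C
t=16: vr[C=4 H=4096/1277] → run H
t=17: vr[C=4 H=5120/1277] → run C
t=18: vr[C=5 H=5120/1277] → run H
t=19: vr[C=5 H=6144/1277] → run H
t=20: vr[C=5] → run C
t=21: (idle)
t=22: (idle)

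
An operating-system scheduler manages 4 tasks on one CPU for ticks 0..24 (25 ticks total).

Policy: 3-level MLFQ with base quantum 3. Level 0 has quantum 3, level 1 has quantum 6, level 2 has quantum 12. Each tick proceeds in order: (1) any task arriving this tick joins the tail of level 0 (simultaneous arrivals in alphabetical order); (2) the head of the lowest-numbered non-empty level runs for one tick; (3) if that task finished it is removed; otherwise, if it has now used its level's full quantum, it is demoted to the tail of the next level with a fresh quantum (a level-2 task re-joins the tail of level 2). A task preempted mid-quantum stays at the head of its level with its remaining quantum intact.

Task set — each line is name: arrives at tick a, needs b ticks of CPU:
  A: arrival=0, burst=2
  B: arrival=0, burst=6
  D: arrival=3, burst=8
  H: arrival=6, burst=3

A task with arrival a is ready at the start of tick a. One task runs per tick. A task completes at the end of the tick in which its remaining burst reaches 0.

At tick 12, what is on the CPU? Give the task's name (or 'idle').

t=0: L0/L1/L2 = AB/-/- → run A
t=1: L0/L1/L2 = AB/-/- → run A
t=2: L0/L1/L2 = B/-/- → run B
t=3: L0/L1/L2 = BD/-/- → run B
t=4: L0/L1/L2 = BD/-/- → run B
t=5: L0/L1/L2 = D/B/- → run D
t=6: L0/L1/L2 = DH/B/- → run D
t=7: L0/L1/L2 = DH/B/- → run D
t=8: L0/L1/L2 = H/BD/- → run H
t=9: L0/L1/L2 = H/BD/- → run H
t=10: L0/L1/L2 = H/BD/- → run H
t=11: L0/L1/L2 = -/BD/- → run B
t=12: L0/L1/L2 = -/BD/- → run B
t=13: L0/L1/L2 = -/BD/- → run B
t=14: L0/L1/L2 = -/D/- → run D
t=15: L0/L1/L2 = -/D/- → run D
t=16: L0/L1/L2 = -/D/- → run D
t=17: L0/L1/L2 = -/D/- → run D
t=18: L0/L1/L2 = -/D/- → run D
t=19: (idle)
t=20: (idle)
t=21: (idle)
t=22: (idle)
t=23: (idle)
t=24: (idle)

running at tick 12 = B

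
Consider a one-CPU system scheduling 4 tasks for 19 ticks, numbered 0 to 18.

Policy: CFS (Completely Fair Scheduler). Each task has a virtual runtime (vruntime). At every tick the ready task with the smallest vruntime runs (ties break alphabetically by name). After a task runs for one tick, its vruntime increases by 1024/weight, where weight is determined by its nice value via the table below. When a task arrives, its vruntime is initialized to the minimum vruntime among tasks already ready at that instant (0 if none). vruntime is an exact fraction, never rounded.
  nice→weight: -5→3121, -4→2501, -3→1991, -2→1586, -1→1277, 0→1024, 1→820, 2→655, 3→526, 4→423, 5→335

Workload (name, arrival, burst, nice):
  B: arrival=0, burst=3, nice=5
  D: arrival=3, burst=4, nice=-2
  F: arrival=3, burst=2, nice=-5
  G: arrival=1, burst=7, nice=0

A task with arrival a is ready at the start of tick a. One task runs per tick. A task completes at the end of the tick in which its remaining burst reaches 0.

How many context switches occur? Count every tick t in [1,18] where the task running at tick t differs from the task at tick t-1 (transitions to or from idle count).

context switches = 12

t=0: vr[B=0] → run B
t=1: vr[B=1024/335 G=1024/335] → run B
t=2: vr[B=2048/335 G=1024/335] → run G
t=3: vr[B=2048/335 D=1359/335 F=1359/335 G=1359/335] → run D
t=4: vr[B=2048/335 D=1249207/265655 F=1359/335 G=1359/335] → run F
t=5: vr[B=2048/335 D=1249207/265655 F=4584479/1045535 G=1359/335] → run G
t=6: vr[B=2048/335 D=1249207/265655 F=4584479/1045535 G=1694/335] → run F
t=7: vr[B=2048/335 D=1249207/265655 G=1694/335] → run D
t=8: vr[B=2048/335 D=1420727/265655 G=1694/335] → run G
t=9: vr[B=2048/335 D=1420727/265655 G=2029/335] → run D
t=10: vr[B=2048/335 D=1592247/265655 G=2029/335] → run D
t=11: vr[B=2048/335 G=2029/335] → run G
t=12: vr[B=2048/335 G=2364/335] → run B
t=13: vr[G=2364/335] → run G
t=14: vr[G=2699/335] → run G
t=15: vr[G=3034/335] → run G
t=16: (idle)
t=17: (idle)
t=18: (idle)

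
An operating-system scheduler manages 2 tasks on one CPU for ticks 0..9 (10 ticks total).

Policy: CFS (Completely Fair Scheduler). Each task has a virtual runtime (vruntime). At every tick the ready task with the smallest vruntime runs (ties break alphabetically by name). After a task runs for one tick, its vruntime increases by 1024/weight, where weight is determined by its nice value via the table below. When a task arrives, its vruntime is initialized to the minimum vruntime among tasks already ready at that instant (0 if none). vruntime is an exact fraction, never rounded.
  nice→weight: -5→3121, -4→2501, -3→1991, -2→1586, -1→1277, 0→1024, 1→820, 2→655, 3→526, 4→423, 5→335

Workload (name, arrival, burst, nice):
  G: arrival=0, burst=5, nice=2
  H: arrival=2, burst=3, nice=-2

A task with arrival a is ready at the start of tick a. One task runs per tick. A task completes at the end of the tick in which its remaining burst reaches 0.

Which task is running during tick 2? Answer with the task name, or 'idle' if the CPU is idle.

t=0: vr[G=0] → run G
t=1: vr[G=1024/655] → run G
t=2: vr[G=2048/655 H=2048/655] → run G
t=3: vr[G=3072/655 H=2048/655] → run H
t=4: vr[G=3072/655 H=1959424/519415] → run H
t=5: vr[G=3072/655 H=2294784/519415] → run H
t=6: vr[G=3072/655] → run G
t=7: vr[G=4096/655] → run G
t=8: (idle)
t=9: (idle)

running at tick 2 = G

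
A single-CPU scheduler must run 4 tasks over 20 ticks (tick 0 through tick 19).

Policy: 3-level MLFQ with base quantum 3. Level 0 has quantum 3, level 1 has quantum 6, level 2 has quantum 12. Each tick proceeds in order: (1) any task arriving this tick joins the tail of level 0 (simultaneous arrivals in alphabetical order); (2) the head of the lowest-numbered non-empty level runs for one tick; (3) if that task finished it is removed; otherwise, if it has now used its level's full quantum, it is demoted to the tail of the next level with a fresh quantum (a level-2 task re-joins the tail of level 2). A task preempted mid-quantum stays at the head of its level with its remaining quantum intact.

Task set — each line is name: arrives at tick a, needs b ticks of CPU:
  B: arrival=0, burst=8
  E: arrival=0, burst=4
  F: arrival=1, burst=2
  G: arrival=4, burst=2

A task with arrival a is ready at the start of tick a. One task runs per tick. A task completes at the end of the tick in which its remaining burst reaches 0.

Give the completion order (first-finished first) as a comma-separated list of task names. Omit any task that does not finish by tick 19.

completion order = F, G, B, E

t=0: L0/L1/L2 = BE/-/- → run B
t=1: L0/L1/L2 = BEF/-/- → run B
t=2: L0/L1/L2 = BEF/-/- → run B
t=3: L0/L1/L2 = EF/B/- → run E
t=4: L0/L1/L2 = EFG/B/- → run E
t=5: L0/L1/L2 = EFG/B/- → run E
t=6: L0/L1/L2 = FG/BE/- → run F
t=7: L0/L1/L2 = FG/BE/- → run F
t=8: L0/L1/L2 = G/BE/- → run G
t=9: L0/L1/L2 = G/BE/- → run G
t=10: L0/L1/L2 = -/BE/- → run B
t=11: L0/L1/L2 = -/BE/- → run B
t=12: L0/L1/L2 = -/BE/- → run B
t=13: L0/L1/L2 = -/BE/- → run B
t=14: L0/L1/L2 = -/BE/- → run B
t=15: L0/L1/L2 = -/E/- → run E
t=16: (idle)
t=17: (idle)
t=18: (idle)
t=19: (idle)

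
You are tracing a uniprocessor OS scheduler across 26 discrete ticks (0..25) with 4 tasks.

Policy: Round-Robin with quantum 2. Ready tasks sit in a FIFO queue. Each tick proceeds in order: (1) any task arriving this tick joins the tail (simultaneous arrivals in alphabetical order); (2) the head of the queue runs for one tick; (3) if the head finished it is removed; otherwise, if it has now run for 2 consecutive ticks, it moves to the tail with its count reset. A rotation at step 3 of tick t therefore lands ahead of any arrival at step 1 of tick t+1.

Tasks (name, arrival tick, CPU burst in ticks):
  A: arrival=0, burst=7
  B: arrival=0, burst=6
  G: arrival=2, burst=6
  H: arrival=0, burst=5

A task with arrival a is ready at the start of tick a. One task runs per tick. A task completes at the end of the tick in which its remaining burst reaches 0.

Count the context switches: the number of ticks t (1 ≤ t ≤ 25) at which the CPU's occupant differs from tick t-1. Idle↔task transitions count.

context switches = 13

t=0: queue=[A,B,H] q_used=0 → run A
t=1: queue=[A,B,H] q_used=1 → run A
t=2: queue=[B,H,A,G] q_used=0 → run B
t=3: queue=[B,H,A,G] q_used=1 → run B
t=4: queue=[H,A,G,B] q_used=0 → run H
t=5: queue=[H,A,G,B] q_used=1 → run H
t=6: queue=[A,G,B,H] q_used=0 → run A
t=7: queue=[A,G,B,H] q_used=1 → run A
t=8: queue=[G,B,H,A] q_used=0 → run G
t=9: queue=[G,B,H,A] q_used=1 → run G
t=10: queue=[B,H,A,G] q_used=0 → run B
t=11: queue=[B,H,A,G] q_used=1 → run B
t=12: queue=[H,A,G,B] q_used=0 → run H
t=13: queue=[H,A,G,B] q_used=1 → run H
t=14: queue=[A,G,B,H] q_used=0 → run A
t=15: queue=[A,G,B,H] q_used=1 → run A
t=16: queue=[G,B,H,A] q_used=0 → run G
t=17: queue=[G,B,H,A] q_used=1 → run G
t=18: queue=[B,H,A,G] q_used=0 → run B
t=19: queue=[B,H,A,G] q_used=1 → run B
t=20: queue=[H,A,G] q_used=0 → run H
t=21: queue=[A,G] q_used=0 → run A
t=22: queue=[G] q_used=0 → run G
t=23: queue=[G] q_used=1 → run G
t=24: (idle)
t=25: (idle)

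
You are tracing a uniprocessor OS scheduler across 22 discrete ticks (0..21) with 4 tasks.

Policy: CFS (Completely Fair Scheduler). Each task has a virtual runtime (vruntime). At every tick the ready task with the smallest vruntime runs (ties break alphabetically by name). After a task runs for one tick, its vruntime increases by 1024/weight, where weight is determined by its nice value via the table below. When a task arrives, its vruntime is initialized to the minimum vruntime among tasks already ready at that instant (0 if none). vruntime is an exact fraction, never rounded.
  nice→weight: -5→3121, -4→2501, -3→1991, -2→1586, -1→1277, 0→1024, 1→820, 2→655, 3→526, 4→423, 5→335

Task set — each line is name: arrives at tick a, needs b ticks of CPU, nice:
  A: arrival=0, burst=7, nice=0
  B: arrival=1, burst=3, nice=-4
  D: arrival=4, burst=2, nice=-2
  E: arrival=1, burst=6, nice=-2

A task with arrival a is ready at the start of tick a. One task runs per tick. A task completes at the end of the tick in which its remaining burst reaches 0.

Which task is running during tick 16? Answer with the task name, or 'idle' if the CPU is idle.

t=0: vr[A=0] → run A
t=1: vr[A=1 B=1 E=1] → run A
t=2: vr[A=2 B=1 E=1] → run B
t=3: vr[A=2 B=3525/2501 E=1] → run E
t=4: vr[A=2 B=3525/2501 D=3525/2501 E=1305/793] → run B
t=5: vr[A=2 B=4549/2501 D=3525/2501 E=1305/793] → run D
t=6: vr[A=2 B=4549/2501 D=66817/32513 E=1305/793] → run E
t=7: vr[A=2 B=4549/2501 D=66817/32513 E=1817/793] → run B
t=8: vr[A=2 D=66817/32513 E=1817/793] → run A
t=9: vr[A=3 D=66817/32513 E=1817/793] → run D
t=10: vr[A=3 E=1817/793] → run E
t=11: vr[A=3 E=2329/793] → run E
t=12: vr[A=3 E=2841/793] → run A
t=13: vr[A=4 E=2841/793] → run E
t=14: vr[A=4 E=3353/793] → run A
t=15: vr[A=5 E=3353/793] → run E
t=16: vr[A=5] → run A
t=17: vr[A=6] → run A
t=18: (idle)
t=19: (idle)
t=20: (idle)
t=21: (idle)

running at tick 16 = A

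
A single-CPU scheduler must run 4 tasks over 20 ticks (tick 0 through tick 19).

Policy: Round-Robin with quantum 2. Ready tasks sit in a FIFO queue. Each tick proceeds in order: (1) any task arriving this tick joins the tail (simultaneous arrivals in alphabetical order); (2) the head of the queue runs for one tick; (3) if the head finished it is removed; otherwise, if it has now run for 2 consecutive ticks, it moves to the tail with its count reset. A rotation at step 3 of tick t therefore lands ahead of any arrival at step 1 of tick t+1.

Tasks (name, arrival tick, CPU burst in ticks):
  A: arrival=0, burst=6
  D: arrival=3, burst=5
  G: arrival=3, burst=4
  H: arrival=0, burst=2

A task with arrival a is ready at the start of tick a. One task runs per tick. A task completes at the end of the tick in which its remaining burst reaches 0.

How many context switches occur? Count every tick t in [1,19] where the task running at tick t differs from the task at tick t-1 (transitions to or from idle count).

t=0: queue=[A,H] q_used=0 → run A
t=1: queue=[A,H] q_used=1 → run A
t=2: queue=[H,A] q_used=0 → run H
t=3: queue=[H,A,D,G] q_used=1 → run H
t=4: queue=[A,D,G] q_used=0 → run A
t=5: queue=[A,D,G] q_used=1 → run A
t=6: queue=[D,G,A] q_used=0 → run D
t=7: queue=[D,G,A] q_used=1 → run D
t=8: queue=[G,A,D] q_used=0 → run G
t=9: queue=[G,A,D] q_used=1 → run G
t=10: queue=[A,D,G] q_used=0 → run A
t=11: queue=[A,D,G] q_used=1 → run A
t=12: queue=[D,G] q_used=0 → run D
t=13: queue=[D,G] q_used=1 → run D
t=14: queue=[G,D] q_used=0 → run G
t=15: queue=[G,D] q_used=1 → run G
t=16: queue=[D] q_used=0 → run D
t=17: (idle)
t=18: (idle)
t=19: (idle)

context switches = 9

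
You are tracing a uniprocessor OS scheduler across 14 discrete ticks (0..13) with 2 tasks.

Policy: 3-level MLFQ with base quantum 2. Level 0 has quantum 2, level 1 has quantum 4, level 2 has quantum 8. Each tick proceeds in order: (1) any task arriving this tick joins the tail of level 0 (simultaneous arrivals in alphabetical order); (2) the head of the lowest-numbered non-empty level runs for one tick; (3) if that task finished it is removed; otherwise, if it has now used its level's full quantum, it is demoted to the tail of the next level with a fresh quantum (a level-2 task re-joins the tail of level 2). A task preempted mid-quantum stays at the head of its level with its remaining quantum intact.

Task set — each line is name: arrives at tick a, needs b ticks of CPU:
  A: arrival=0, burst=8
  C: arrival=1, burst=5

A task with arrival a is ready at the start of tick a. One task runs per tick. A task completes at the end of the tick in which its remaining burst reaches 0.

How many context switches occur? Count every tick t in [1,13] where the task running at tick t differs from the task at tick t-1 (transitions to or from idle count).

context switches = 5

t=0: L0/L1/L2 = A/-/- → run A
t=1: L0/L1/L2 = AC/-/- → run A
t=2: L0/L1/L2 = C/A/- → run C
t=3: L0/L1/L2 = C/A/- → run C
t=4: L0/L1/L2 = -/AC/- → run A
t=5: L0/L1/L2 = -/AC/- → run A
t=6: L0/L1/L2 = -/AC/- → run A
t=7: L0/L1/L2 = -/AC/- → run A
t=8: L0/L1/L2 = -/C/A → run C
t=9: L0/L1/L2 = -/C/A → run C
t=10: L0/L1/L2 = -/C/A → run C
t=11: L0/L1/L2 = -/-/A → run A
t=12: L0/L1/L2 = -/-/A → run A
t=13: (idle)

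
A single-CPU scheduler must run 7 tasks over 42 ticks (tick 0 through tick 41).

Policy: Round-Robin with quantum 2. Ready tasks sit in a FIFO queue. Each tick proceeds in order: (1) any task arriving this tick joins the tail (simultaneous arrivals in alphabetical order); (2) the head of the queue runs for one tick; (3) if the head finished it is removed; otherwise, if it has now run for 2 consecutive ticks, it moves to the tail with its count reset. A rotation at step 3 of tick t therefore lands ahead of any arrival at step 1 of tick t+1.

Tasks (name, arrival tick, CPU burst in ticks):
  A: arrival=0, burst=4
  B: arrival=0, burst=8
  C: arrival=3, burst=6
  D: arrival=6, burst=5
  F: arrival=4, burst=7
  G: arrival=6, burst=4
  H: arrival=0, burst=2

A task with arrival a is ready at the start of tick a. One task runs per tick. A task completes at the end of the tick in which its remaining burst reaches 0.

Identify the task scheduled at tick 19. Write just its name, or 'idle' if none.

running at tick 19 = C

t=0: queue=[A,B,H] q_used=0 → run A
t=1: queue=[A,B,H] q_used=1 → run A
t=2: queue=[B,H,A] q_used=0 → run B
t=3: queue=[B,H,A,C] q_used=1 → run B
t=4: queue=[H,A,C,B,F] q_used=0 → run H
t=5: queue=[H,A,C,B,F] q_used=1 → run H
t=6: queue=[A,C,B,F,D,G] q_used=0 → run A
t=7: queue=[A,C,B,F,D,G] q_used=1 → run A
t=8: queue=[C,B,F,D,G] q_used=0 → run C
t=9: queue=[C,B,F,D,G] q_used=1 → run C
t=10: queue=[B,F,D,G,C] q_used=0 → run B
t=11: queue=[B,F,D,G,C] q_used=1 → run B
t=12: queue=[F,D,G,C,B] q_used=0 → run F
t=13: queue=[F,D,G,C,B] q_used=1 → run F
t=14: queue=[D,G,C,B,F] q_used=0 → run D
t=15: queue=[D,G,C,B,F] q_used=1 → run D
t=16: queue=[G,C,B,F,D] q_used=0 → run G
t=17: queue=[G,C,B,F,D] q_used=1 → run G
t=18: queue=[C,B,F,D,G] q_used=0 → run C
t=19: queue=[C,B,F,D,G] q_used=1 → run C
t=20: queue=[B,F,D,G,C] q_used=0 → run B
t=21: queue=[B,F,D,G,C] q_used=1 → run B
t=22: queue=[F,D,G,C,B] q_used=0 → run F
t=23: queue=[F,D,G,C,B] q_used=1 → run F
t=24: queue=[D,G,C,B,F] q_used=0 → run D
t=25: queue=[D,G,C,B,F] q_used=1 → run D
t=26: queue=[G,C,B,F,D] q_used=0 → run G
t=27: queue=[G,C,B,F,D] q_used=1 → run G
t=28: queue=[C,B,F,D] q_used=0 → run C
t=29: queue=[C,B,F,D] q_used=1 → run C
t=30: queue=[B,F,D] q_used=0 → run B
t=31: queue=[B,F,D] q_used=1 → run B
t=32: queue=[F,D] q_used=0 → run F
t=33: queue=[F,D] q_used=1 → run F
t=34: queue=[D,F] q_used=0 → run D
t=35: queue=[F] q_used=0 → run F
t=36: (idle)
t=37: (idle)
t=38: (idle)
t=39: (idle)
t=40: (idle)
t=41: (idle)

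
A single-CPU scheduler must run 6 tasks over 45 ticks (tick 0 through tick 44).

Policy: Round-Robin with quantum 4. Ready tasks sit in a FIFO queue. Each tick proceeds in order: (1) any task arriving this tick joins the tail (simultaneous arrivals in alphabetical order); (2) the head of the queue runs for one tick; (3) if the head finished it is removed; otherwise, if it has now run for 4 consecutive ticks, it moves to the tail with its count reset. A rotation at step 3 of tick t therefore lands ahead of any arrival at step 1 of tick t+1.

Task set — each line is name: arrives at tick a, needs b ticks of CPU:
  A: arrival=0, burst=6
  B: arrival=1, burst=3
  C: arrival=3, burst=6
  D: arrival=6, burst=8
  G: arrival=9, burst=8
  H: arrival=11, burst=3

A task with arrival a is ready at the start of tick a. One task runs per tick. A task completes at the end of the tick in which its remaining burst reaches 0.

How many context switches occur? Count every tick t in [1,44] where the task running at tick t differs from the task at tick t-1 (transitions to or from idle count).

t=0: queue=[A] q_used=0 → run A
t=1: queue=[A,B] q_used=1 → run A
t=2: queue=[A,B] q_used=2 → run A
t=3: queue=[A,B,C] q_used=3 → run A
t=4: queue=[B,C,A] q_used=0 → run B
t=5: queue=[B,C,A] q_used=1 → run B
t=6: queue=[B,C,A,D] q_used=2 → run B
t=7: queue=[C,A,D] q_used=0 → run C
t=8: queue=[C,A,D] q_used=1 → run C
t=9: queue=[C,A,D,G] q_used=2 → run C
t=10: queue=[C,A,D,G] q_used=3 → run C
t=11: queue=[A,D,G,C,H] q_used=0 → run A
t=12: queue=[A,D,G,C,H] q_used=1 → run A
t=13: queue=[D,G,C,H] q_used=0 → run D
t=14: queue=[D,G,C,H] q_used=1 → run D
t=15: queue=[D,G,C,H] q_used=2 → run D
t=16: queue=[D,G,C,H] q_used=3 → run D
t=17: queue=[G,C,H,D] q_used=0 → run G
t=18: queue=[G,C,H,D] q_used=1 → run G
t=19: queue=[G,C,H,D] q_used=2 → run G
t=20: queue=[G,C,H,D] q_used=3 → run G
t=21: queue=[C,H,D,G] q_used=0 → run C
t=22: queue=[C,H,D,G] q_used=1 → run C
t=23: queue=[H,D,G] q_used=0 → run H
t=24: queue=[H,D,G] q_used=1 → run H
t=25: queue=[H,D,G] q_used=2 → run H
t=26: queue=[D,G] q_used=0 → run D
t=27: queue=[D,G] q_used=1 → run D
t=28: queue=[D,G] q_used=2 → run D
t=29: queue=[D,G] q_used=3 → run D
t=30: queue=[G] q_used=0 → run G
t=31: queue=[G] q_used=1 → run G
t=32: queue=[G] q_used=2 → run G
t=33: queue=[G] q_used=3 → run G
t=34: (idle)
t=35: (idle)
t=36: (idle)
t=37: (idle)
t=38: (idle)
t=39: (idle)
t=40: (idle)
t=41: (idle)
t=42: (idle)
t=43: (idle)
t=44: (idle)

context switches = 10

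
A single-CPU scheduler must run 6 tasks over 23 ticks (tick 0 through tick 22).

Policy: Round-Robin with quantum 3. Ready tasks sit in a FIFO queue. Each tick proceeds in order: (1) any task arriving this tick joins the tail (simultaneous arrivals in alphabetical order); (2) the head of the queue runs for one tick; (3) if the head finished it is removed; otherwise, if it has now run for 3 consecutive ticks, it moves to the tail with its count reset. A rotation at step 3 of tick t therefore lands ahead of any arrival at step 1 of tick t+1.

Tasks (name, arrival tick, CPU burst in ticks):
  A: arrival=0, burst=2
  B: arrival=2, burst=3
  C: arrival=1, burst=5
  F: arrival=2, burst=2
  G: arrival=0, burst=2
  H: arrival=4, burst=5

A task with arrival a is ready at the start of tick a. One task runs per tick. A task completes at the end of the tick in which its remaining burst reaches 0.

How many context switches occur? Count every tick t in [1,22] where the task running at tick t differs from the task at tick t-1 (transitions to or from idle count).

t=0: queue=[A,G] q_used=0 → run A
t=1: queue=[A,G,C] q_used=1 → run A
t=2: queue=[G,C,B,F] q_used=0 → run G
t=3: queue=[G,C,B,F] q_used=1 → run G
t=4: queue=[C,B,F,H] q_used=0 → run C
t=5: queue=[C,B,F,H] q_used=1 → run C
t=6: queue=[C,B,F,H] q_used=2 → run C
t=7: queue=[B,F,H,C] q_used=0 → run B
t=8: queue=[B,F,H,C] q_used=1 → run B
t=9: queue=[B,F,H,C] q_used=2 → run B
t=10: queue=[F,H,C] q_used=0 → run F
t=11: queue=[F,H,C] q_used=1 → run F
t=12: queue=[H,C] q_used=0 → run H
t=13: queue=[H,C] q_used=1 → run H
t=14: queue=[H,C] q_used=2 → run H
t=15: queue=[C,H] q_used=0 → run C
t=16: queue=[C,H] q_used=1 → run C
t=17: queue=[H] q_used=0 → run H
t=18: queue=[H] q_used=1 → run H
t=19: (idle)
t=20: (idle)
t=21: (idle)
t=22: (idle)

context switches = 8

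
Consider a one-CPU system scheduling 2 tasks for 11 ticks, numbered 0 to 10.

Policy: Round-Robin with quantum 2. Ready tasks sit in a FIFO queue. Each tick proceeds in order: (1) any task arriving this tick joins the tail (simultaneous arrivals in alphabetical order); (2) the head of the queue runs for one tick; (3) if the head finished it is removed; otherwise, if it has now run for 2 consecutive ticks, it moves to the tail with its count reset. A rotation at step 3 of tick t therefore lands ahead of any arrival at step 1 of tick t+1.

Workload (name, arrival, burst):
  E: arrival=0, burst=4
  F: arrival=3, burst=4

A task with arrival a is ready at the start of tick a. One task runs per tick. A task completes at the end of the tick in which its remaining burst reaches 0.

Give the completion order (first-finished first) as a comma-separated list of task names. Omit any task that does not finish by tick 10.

t=0: queue=[E] q_used=0 → run E
t=1: queue=[E] q_used=1 → run E
t=2: queue=[E] q_used=0 → run E
t=3: queue=[E,F] q_used=1 → run E
t=4: queue=[F] q_used=0 → run F
t=5: queue=[F] q_used=1 → run F
t=6: queue=[F] q_used=0 → run F
t=7: queue=[F] q_used=1 → run F
t=8: (idle)
t=9: (idle)
t=10: (idle)

completion order = E, F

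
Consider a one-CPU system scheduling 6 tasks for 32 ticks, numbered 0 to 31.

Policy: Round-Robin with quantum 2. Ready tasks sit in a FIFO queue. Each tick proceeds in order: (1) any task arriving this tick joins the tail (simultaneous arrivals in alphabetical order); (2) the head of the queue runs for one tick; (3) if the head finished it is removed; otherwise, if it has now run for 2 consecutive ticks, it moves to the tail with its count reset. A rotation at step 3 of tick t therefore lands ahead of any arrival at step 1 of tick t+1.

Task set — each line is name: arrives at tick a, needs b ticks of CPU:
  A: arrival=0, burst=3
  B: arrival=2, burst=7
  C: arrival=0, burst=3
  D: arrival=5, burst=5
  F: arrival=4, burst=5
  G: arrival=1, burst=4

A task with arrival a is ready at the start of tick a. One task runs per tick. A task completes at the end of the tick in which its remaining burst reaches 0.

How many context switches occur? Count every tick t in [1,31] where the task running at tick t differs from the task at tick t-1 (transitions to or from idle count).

context switches = 16

t=0: queue=[A,C] q_used=0 → run A
t=1: queue=[A,C,G] q_used=1 → run A
t=2: queue=[C,G,A,B] q_used=0 → run C
t=3: queue=[C,G,A,B] q_used=1 → run C
t=4: queue=[G,A,B,C,F] q_used=0 → run G
t=5: queue=[G,A,B,C,F,D] q_used=1 → run G
t=6: queue=[A,B,C,F,D,G] q_used=0 → run A
t=7: queue=[B,C,F,D,G] q_used=0 → run B
t=8: queue=[B,C,F,D,G] q_used=1 → run B
t=9: queue=[C,F,D,G,B] q_used=0 → run C
t=10: queue=[F,D,G,B] q_used=0 → run F
t=11: queue=[F,D,G,B] q_used=1 → run F
t=12: queue=[D,G,B,F] q_used=0 → run D
t=13: queue=[D,G,B,F] q_used=1 → run D
t=14: queue=[G,B,F,D] q_used=0 → run G
t=15: queue=[G,B,F,D] q_used=1 → run G
t=16: queue=[B,F,D] q_used=0 → run B
t=17: queue=[B,F,D] q_used=1 → run B
t=18: queue=[F,D,B] q_used=0 → run F
t=19: queue=[F,D,B] q_used=1 → run F
t=20: queue=[D,B,F] q_used=0 → run D
t=21: queue=[D,B,F] q_used=1 → run D
t=22: queue=[B,F,D] q_used=0 → run B
t=23: queue=[B,F,D] q_used=1 → run B
t=24: queue=[F,D,B] q_used=0 → run F
t=25: queue=[D,B] q_used=0 → run D
t=26: queue=[B] q_used=0 → run B
t=27: (idle)
t=28: (idle)
t=29: (idle)
t=30: (idle)
t=31: (idle)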